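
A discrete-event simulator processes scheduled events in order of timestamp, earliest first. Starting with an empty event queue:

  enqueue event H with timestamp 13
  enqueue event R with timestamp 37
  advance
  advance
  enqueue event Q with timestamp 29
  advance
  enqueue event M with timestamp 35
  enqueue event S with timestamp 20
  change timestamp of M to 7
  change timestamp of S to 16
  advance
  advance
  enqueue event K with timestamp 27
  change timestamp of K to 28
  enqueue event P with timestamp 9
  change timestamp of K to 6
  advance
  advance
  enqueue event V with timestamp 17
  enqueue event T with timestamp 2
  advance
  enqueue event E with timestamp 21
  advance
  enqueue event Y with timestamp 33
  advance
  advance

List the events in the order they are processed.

add H (timestamp 13) → {H:13}
add R (timestamp 37) → {H:13, R:37}
advance → H; now {R:37}
advance → R; now {}
add Q (timestamp 29) → {Q:29}
advance → Q; now {}
add M (timestamp 35) → {M:35}
add S (timestamp 20) → {S:20, M:35}
update M to timestamp 7 → {M:7, S:20}
update S to timestamp 16 → {M:7, S:16}
advance → M; now {S:16}
advance → S; now {}
add K (timestamp 27) → {K:27}
update K to timestamp 28 → {K:28}
add P (timestamp 9) → {P:9, K:28}
update K to timestamp 6 → {K:6, P:9}
advance → K; now {P:9}
advance → P; now {}
add V (timestamp 17) → {V:17}
add T (timestamp 2) → {T:2, V:17}
advance → T; now {V:17}
add E (timestamp 21) → {V:17, E:21}
advance → V; now {E:21}
add Y (timestamp 33) → {E:21, Y:33}
advance → E; now {Y:33}
advance → Y; now {}

H, R, Q, M, S, K, P, T, V, E, Y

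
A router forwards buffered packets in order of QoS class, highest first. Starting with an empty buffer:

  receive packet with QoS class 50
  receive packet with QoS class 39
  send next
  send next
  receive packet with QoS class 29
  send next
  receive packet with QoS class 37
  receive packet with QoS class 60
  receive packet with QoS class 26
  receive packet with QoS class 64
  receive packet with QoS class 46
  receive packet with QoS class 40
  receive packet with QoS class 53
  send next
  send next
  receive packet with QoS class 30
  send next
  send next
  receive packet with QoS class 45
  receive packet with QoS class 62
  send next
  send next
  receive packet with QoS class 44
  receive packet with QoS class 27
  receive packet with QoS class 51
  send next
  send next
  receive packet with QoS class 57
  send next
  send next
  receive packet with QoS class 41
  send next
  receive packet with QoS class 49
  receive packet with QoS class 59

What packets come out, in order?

insert 50 → {50}
insert 39 → {50, 39}
send next → 50; now {39}
send next → 39; now {}
insert 29 → {29}
send next → 29; now {}
insert 37 → {37}
insert 60 → {60, 37}
insert 26 → {60, 37, 26}
insert 64 → {64, 60, 37, 26}
insert 46 → {64, 60, 46, 37, 26}
insert 40 → {64, 60, 46, 40, 37, 26}
insert 53 → {64, 60, 53, 46, 40, 37, 26}
send next → 64; now {60, 53, 46, 40, 37, 26}
send next → 60; now {53, 46, 40, 37, 26}
insert 30 → {53, 46, 40, 37, 30, 26}
send next → 53; now {46, 40, 37, 30, 26}
send next → 46; now {40, 37, 30, 26}
insert 45 → {45, 40, 37, 30, 26}
insert 62 → {62, 45, 40, 37, 30, 26}
send next → 62; now {45, 40, 37, 30, 26}
send next → 45; now {40, 37, 30, 26}
insert 44 → {44, 40, 37, 30, 26}
insert 27 → {44, 40, 37, 30, 27, 26}
insert 51 → {51, 44, 40, 37, 30, 27, 26}
send next → 51; now {44, 40, 37, 30, 27, 26}
send next → 44; now {40, 37, 30, 27, 26}
insert 57 → {57, 40, 37, 30, 27, 26}
send next → 57; now {40, 37, 30, 27, 26}
send next → 40; now {37, 30, 27, 26}
insert 41 → {41, 37, 30, 27, 26}
send next → 41; now {37, 30, 27, 26}
insert 49 → {49, 37, 30, 27, 26}
insert 59 → {59, 49, 37, 30, 27, 26}

[50, 39, 29, 64, 60, 53, 46, 62, 45, 51, 44, 57, 40, 41]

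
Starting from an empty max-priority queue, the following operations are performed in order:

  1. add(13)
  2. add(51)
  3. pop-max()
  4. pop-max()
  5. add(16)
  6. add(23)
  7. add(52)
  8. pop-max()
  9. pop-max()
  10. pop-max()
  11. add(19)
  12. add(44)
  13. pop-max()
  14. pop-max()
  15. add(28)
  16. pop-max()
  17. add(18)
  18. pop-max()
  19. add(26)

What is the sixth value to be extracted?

insert 13 → {13}
insert 51 → {51, 13}
pop-max → 51; now {13}
pop-max → 13; now {}
insert 16 → {16}
insert 23 → {23, 16}
insert 52 → {52, 23, 16}
pop-max → 52; now {23, 16}
pop-max → 23; now {16}
pop-max → 16; now {}
insert 19 → {19}
insert 44 → {44, 19}
pop-max → 44; now {19}
pop-max → 19; now {}
insert 28 → {28}
pop-max → 28; now {}
insert 18 → {18}
pop-max → 18; now {}
insert 26 → {26}

44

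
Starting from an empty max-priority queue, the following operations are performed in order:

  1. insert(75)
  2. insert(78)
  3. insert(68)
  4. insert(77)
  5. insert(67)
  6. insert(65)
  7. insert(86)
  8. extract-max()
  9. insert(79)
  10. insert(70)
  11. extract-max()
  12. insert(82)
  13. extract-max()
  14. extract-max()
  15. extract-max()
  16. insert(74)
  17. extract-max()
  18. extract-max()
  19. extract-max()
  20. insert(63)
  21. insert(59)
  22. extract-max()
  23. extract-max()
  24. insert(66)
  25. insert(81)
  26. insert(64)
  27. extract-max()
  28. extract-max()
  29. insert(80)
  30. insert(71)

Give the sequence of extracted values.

insert 75 → {75}
insert 78 → {78, 75}
insert 68 → {78, 75, 68}
insert 77 → {78, 77, 75, 68}
insert 67 → {78, 77, 75, 68, 67}
insert 65 → {78, 77, 75, 68, 67, 65}
insert 86 → {86, 78, 77, 75, 68, 67, 65}
extract-max → 86; now {78, 77, 75, 68, 67, 65}
insert 79 → {79, 78, 77, 75, 68, 67, 65}
insert 70 → {79, 78, 77, 75, 70, 68, 67, 65}
extract-max → 79; now {78, 77, 75, 70, 68, 67, 65}
insert 82 → {82, 78, 77, 75, 70, 68, 67, 65}
extract-max → 82; now {78, 77, 75, 70, 68, 67, 65}
extract-max → 78; now {77, 75, 70, 68, 67, 65}
extract-max → 77; now {75, 70, 68, 67, 65}
insert 74 → {75, 74, 70, 68, 67, 65}
extract-max → 75; now {74, 70, 68, 67, 65}
extract-max → 74; now {70, 68, 67, 65}
extract-max → 70; now {68, 67, 65}
insert 63 → {68, 67, 65, 63}
insert 59 → {68, 67, 65, 63, 59}
extract-max → 68; now {67, 65, 63, 59}
extract-max → 67; now {65, 63, 59}
insert 66 → {66, 65, 63, 59}
insert 81 → {81, 66, 65, 63, 59}
insert 64 → {81, 66, 65, 64, 63, 59}
extract-max → 81; now {66, 65, 64, 63, 59}
extract-max → 66; now {65, 64, 63, 59}
insert 80 → {80, 65, 64, 63, 59}
insert 71 → {80, 71, 65, 64, 63, 59}

86 → 79 → 82 → 78 → 77 → 75 → 74 → 70 → 68 → 67 → 81 → 66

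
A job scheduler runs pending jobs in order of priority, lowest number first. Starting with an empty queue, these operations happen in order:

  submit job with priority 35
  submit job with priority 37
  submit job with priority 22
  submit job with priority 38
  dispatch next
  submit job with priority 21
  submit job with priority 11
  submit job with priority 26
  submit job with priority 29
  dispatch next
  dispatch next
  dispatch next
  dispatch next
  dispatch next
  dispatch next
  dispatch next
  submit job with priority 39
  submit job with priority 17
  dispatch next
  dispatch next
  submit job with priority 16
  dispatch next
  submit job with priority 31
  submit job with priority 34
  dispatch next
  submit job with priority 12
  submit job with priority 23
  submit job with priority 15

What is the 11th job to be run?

16

insert 35 → {35}
insert 37 → {35, 37}
insert 22 → {22, 35, 37}
insert 38 → {22, 35, 37, 38}
dispatch next → 22; now {35, 37, 38}
insert 21 → {21, 35, 37, 38}
insert 11 → {11, 21, 35, 37, 38}
insert 26 → {11, 21, 26, 35, 37, 38}
insert 29 → {11, 21, 26, 29, 35, 37, 38}
dispatch next → 11; now {21, 26, 29, 35, 37, 38}
dispatch next → 21; now {26, 29, 35, 37, 38}
dispatch next → 26; now {29, 35, 37, 38}
dispatch next → 29; now {35, 37, 38}
dispatch next → 35; now {37, 38}
dispatch next → 37; now {38}
dispatch next → 38; now {}
insert 39 → {39}
insert 17 → {17, 39}
dispatch next → 17; now {39}
dispatch next → 39; now {}
insert 16 → {16}
dispatch next → 16; now {}
insert 31 → {31}
insert 34 → {31, 34}
dispatch next → 31; now {34}
insert 12 → {12, 34}
insert 23 → {12, 23, 34}
insert 15 → {12, 15, 23, 34}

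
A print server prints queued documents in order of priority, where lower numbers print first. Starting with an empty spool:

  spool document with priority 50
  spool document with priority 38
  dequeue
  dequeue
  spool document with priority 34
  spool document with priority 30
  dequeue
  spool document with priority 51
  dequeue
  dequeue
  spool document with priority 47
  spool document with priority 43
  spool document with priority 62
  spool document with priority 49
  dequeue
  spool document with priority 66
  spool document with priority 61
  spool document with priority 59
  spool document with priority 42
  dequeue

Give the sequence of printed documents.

[38, 50, 30, 34, 51, 43, 42]

insert 50 → {50}
insert 38 → {38, 50}
dequeue → 38; now {50}
dequeue → 50; now {}
insert 34 → {34}
insert 30 → {30, 34}
dequeue → 30; now {34}
insert 51 → {34, 51}
dequeue → 34; now {51}
dequeue → 51; now {}
insert 47 → {47}
insert 43 → {43, 47}
insert 62 → {43, 47, 62}
insert 49 → {43, 47, 49, 62}
dequeue → 43; now {47, 49, 62}
insert 66 → {47, 49, 62, 66}
insert 61 → {47, 49, 61, 62, 66}
insert 59 → {47, 49, 59, 61, 62, 66}
insert 42 → {42, 47, 49, 59, 61, 62, 66}
dequeue → 42; now {47, 49, 59, 61, 62, 66}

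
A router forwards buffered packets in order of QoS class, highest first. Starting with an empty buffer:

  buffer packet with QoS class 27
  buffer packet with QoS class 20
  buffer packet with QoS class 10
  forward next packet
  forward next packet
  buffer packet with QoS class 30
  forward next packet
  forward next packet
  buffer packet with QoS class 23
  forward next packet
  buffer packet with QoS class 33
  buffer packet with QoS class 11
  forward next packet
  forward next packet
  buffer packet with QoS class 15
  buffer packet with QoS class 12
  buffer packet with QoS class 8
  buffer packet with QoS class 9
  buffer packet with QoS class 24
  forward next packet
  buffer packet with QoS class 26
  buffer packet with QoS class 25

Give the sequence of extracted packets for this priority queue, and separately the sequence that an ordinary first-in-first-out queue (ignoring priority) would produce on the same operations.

priority queue: [27, 20, 30, 10, 23, 33, 11, 24]; FIFO queue: 27 → 20 → 10 → 30 → 23 → 33 → 11 → 15

insert 27 → {27}
insert 20 → {27, 20}
insert 10 → {27, 20, 10}
forward next packet → 27; now {20, 10}
forward next packet → 20; now {10}
insert 30 → {30, 10}
forward next packet → 30; now {10}
forward next packet → 10; now {}
insert 23 → {23}
forward next packet → 23; now {}
insert 33 → {33}
insert 11 → {33, 11}
forward next packet → 33; now {11}
forward next packet → 11; now {}
insert 15 → {15}
insert 12 → {15, 12}
insert 8 → {15, 12, 8}
insert 9 → {15, 12, 9, 8}
insert 24 → {24, 15, 12, 9, 8}
forward next packet → 24; now {15, 12, 9, 8}
insert 26 → {26, 15, 12, 9, 8}
insert 25 → {26, 25, 15, 12, 9, 8}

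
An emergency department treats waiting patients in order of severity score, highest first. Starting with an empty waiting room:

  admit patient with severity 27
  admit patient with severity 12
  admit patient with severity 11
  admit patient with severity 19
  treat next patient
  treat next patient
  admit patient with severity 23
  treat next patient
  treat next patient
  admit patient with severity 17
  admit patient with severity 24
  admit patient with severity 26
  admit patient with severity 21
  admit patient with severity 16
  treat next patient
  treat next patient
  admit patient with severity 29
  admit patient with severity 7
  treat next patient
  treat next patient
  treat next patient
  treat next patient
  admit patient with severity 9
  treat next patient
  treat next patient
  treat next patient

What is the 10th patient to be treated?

16

insert 27 → {27}
insert 12 → {27, 12}
insert 11 → {27, 12, 11}
insert 19 → {27, 19, 12, 11}
treat next patient → 27; now {19, 12, 11}
treat next patient → 19; now {12, 11}
insert 23 → {23, 12, 11}
treat next patient → 23; now {12, 11}
treat next patient → 12; now {11}
insert 17 → {17, 11}
insert 24 → {24, 17, 11}
insert 26 → {26, 24, 17, 11}
insert 21 → {26, 24, 21, 17, 11}
insert 16 → {26, 24, 21, 17, 16, 11}
treat next patient → 26; now {24, 21, 17, 16, 11}
treat next patient → 24; now {21, 17, 16, 11}
insert 29 → {29, 21, 17, 16, 11}
insert 7 → {29, 21, 17, 16, 11, 7}
treat next patient → 29; now {21, 17, 16, 11, 7}
treat next patient → 21; now {17, 16, 11, 7}
treat next patient → 17; now {16, 11, 7}
treat next patient → 16; now {11, 7}
insert 9 → {11, 9, 7}
treat next patient → 11; now {9, 7}
treat next patient → 9; now {7}
treat next patient → 7; now {}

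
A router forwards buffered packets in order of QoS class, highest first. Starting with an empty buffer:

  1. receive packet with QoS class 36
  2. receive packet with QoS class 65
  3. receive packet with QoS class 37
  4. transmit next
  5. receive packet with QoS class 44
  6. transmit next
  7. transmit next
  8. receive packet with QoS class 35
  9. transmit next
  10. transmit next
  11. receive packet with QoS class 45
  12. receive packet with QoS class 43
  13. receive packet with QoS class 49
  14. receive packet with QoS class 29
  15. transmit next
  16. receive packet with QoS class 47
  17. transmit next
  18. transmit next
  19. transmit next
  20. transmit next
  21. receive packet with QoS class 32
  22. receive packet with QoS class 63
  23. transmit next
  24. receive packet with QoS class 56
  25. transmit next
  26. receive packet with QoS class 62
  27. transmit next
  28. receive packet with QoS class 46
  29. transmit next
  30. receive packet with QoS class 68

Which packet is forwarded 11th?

insert 36 → {36}
insert 65 → {65, 36}
insert 37 → {65, 37, 36}
transmit next → 65; now {37, 36}
insert 44 → {44, 37, 36}
transmit next → 44; now {37, 36}
transmit next → 37; now {36}
insert 35 → {36, 35}
transmit next → 36; now {35}
transmit next → 35; now {}
insert 45 → {45}
insert 43 → {45, 43}
insert 49 → {49, 45, 43}
insert 29 → {49, 45, 43, 29}
transmit next → 49; now {45, 43, 29}
insert 47 → {47, 45, 43, 29}
transmit next → 47; now {45, 43, 29}
transmit next → 45; now {43, 29}
transmit next → 43; now {29}
transmit next → 29; now {}
insert 32 → {32}
insert 63 → {63, 32}
transmit next → 63; now {32}
insert 56 → {56, 32}
transmit next → 56; now {32}
insert 62 → {62, 32}
transmit next → 62; now {32}
insert 46 → {46, 32}
transmit next → 46; now {32}
insert 68 → {68, 32}

63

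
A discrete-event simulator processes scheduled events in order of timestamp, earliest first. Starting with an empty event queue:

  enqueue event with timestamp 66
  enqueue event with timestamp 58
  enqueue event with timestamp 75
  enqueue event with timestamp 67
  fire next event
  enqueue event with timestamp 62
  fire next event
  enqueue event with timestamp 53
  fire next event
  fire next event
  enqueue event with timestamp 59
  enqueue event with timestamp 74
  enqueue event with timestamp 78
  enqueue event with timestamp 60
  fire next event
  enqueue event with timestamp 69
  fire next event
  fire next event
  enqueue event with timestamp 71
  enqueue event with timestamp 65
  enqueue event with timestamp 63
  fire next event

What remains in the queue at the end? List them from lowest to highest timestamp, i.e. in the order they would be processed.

insert 66 → {66}
insert 58 → {58, 66}
insert 75 → {58, 66, 75}
insert 67 → {58, 66, 67, 75}
fire next event → 58; now {66, 67, 75}
insert 62 → {62, 66, 67, 75}
fire next event → 62; now {66, 67, 75}
insert 53 → {53, 66, 67, 75}
fire next event → 53; now {66, 67, 75}
fire next event → 66; now {67, 75}
insert 59 → {59, 67, 75}
insert 74 → {59, 67, 74, 75}
insert 78 → {59, 67, 74, 75, 78}
insert 60 → {59, 60, 67, 74, 75, 78}
fire next event → 59; now {60, 67, 74, 75, 78}
insert 69 → {60, 67, 69, 74, 75, 78}
fire next event → 60; now {67, 69, 74, 75, 78}
fire next event → 67; now {69, 74, 75, 78}
insert 71 → {69, 71, 74, 75, 78}
insert 65 → {65, 69, 71, 74, 75, 78}
insert 63 → {63, 65, 69, 71, 74, 75, 78}
fire next event → 63; now {65, 69, 71, 74, 75, 78}

65, 69, 71, 74, 75, 78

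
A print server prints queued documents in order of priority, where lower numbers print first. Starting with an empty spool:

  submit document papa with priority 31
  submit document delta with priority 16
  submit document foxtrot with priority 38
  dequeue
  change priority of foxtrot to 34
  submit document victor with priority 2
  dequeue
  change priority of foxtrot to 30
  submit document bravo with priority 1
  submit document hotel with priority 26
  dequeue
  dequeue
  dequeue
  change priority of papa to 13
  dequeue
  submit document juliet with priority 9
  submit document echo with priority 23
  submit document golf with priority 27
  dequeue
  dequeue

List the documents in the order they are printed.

delta → victor → bravo → hotel → foxtrot → papa → juliet → echo

add papa (priority 31) → {papa:31}
add delta (priority 16) → {delta:16, papa:31}
add foxtrot (priority 38) → {delta:16, papa:31, foxtrot:38}
dequeue → delta; now {papa:31, foxtrot:38}
update foxtrot to priority 34 → {papa:31, foxtrot:34}
add victor (priority 2) → {victor:2, papa:31, foxtrot:34}
dequeue → victor; now {papa:31, foxtrot:34}
update foxtrot to priority 30 → {foxtrot:30, papa:31}
add bravo (priority 1) → {bravo:1, foxtrot:30, papa:31}
add hotel (priority 26) → {bravo:1, hotel:26, foxtrot:30, papa:31}
dequeue → bravo; now {hotel:26, foxtrot:30, papa:31}
dequeue → hotel; now {foxtrot:30, papa:31}
dequeue → foxtrot; now {papa:31}
update papa to priority 13 → {papa:13}
dequeue → papa; now {}
add juliet (priority 9) → {juliet:9}
add echo (priority 23) → {juliet:9, echo:23}
add golf (priority 27) → {juliet:9, echo:23, golf:27}
dequeue → juliet; now {echo:23, golf:27}
dequeue → echo; now {golf:27}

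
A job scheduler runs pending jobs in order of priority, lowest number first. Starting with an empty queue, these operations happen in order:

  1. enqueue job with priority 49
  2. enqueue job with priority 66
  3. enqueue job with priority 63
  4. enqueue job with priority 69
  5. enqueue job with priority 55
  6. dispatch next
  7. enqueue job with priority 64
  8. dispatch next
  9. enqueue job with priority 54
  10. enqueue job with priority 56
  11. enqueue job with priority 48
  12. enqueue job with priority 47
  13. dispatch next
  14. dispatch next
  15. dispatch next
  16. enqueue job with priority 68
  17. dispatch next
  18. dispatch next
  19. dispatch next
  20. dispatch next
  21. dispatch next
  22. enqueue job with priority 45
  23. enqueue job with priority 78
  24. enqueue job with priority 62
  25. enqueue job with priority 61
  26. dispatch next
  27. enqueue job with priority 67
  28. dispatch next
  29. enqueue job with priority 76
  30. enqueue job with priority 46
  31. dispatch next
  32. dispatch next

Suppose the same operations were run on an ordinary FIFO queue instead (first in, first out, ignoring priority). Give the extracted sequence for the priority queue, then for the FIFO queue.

priority queue: 49, 55, 47, 48, 54, 56, 63, 64, 66, 68, 45, 61, 46, 62; FIFO queue: 49 → 66 → 63 → 69 → 55 → 64 → 54 → 56 → 48 → 47 → 68 → 45 → 78 → 62

insert 49 → {49}
insert 66 → {49, 66}
insert 63 → {49, 63, 66}
insert 69 → {49, 63, 66, 69}
insert 55 → {49, 55, 63, 66, 69}
dispatch next → 49; now {55, 63, 66, 69}
insert 64 → {55, 63, 64, 66, 69}
dispatch next → 55; now {63, 64, 66, 69}
insert 54 → {54, 63, 64, 66, 69}
insert 56 → {54, 56, 63, 64, 66, 69}
insert 48 → {48, 54, 56, 63, 64, 66, 69}
insert 47 → {47, 48, 54, 56, 63, 64, 66, 69}
dispatch next → 47; now {48, 54, 56, 63, 64, 66, 69}
dispatch next → 48; now {54, 56, 63, 64, 66, 69}
dispatch next → 54; now {56, 63, 64, 66, 69}
insert 68 → {56, 63, 64, 66, 68, 69}
dispatch next → 56; now {63, 64, 66, 68, 69}
dispatch next → 63; now {64, 66, 68, 69}
dispatch next → 64; now {66, 68, 69}
dispatch next → 66; now {68, 69}
dispatch next → 68; now {69}
insert 45 → {45, 69}
insert 78 → {45, 69, 78}
insert 62 → {45, 62, 69, 78}
insert 61 → {45, 61, 62, 69, 78}
dispatch next → 45; now {61, 62, 69, 78}
insert 67 → {61, 62, 67, 69, 78}
dispatch next → 61; now {62, 67, 69, 78}
insert 76 → {62, 67, 69, 76, 78}
insert 46 → {46, 62, 67, 69, 76, 78}
dispatch next → 46; now {62, 67, 69, 76, 78}
dispatch next → 62; now {67, 69, 76, 78}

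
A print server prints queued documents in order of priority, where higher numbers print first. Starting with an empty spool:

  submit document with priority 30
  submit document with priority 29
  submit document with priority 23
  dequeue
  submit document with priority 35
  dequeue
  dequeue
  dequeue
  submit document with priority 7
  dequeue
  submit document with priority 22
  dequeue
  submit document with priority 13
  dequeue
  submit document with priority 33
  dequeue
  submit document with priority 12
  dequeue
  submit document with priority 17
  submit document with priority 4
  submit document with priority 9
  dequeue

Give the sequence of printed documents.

insert 30 → {30}
insert 29 → {30, 29}
insert 23 → {30, 29, 23}
dequeue → 30; now {29, 23}
insert 35 → {35, 29, 23}
dequeue → 35; now {29, 23}
dequeue → 29; now {23}
dequeue → 23; now {}
insert 7 → {7}
dequeue → 7; now {}
insert 22 → {22}
dequeue → 22; now {}
insert 13 → {13}
dequeue → 13; now {}
insert 33 → {33}
dequeue → 33; now {}
insert 12 → {12}
dequeue → 12; now {}
insert 17 → {17}
insert 4 → {17, 4}
insert 9 → {17, 9, 4}
dequeue → 17; now {9, 4}

30 → 35 → 29 → 23 → 7 → 22 → 13 → 33 → 12 → 17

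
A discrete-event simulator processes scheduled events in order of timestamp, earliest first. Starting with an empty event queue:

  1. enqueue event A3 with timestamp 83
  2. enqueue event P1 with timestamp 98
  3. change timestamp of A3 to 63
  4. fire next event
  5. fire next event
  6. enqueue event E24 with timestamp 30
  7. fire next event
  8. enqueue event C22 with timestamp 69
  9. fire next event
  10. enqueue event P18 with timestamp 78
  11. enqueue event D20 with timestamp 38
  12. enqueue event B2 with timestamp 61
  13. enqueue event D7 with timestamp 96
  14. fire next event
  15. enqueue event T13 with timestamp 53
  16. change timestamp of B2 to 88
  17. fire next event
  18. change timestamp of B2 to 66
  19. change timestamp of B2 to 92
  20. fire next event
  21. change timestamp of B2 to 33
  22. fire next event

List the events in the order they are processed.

[A3, P1, E24, C22, D20, T13, P18, B2]

add A3 (timestamp 83) → {A3:83}
add P1 (timestamp 98) → {A3:83, P1:98}
update A3 to timestamp 63 → {A3:63, P1:98}
fire next event → A3; now {P1:98}
fire next event → P1; now {}
add E24 (timestamp 30) → {E24:30}
fire next event → E24; now {}
add C22 (timestamp 69) → {C22:69}
fire next event → C22; now {}
add P18 (timestamp 78) → {P18:78}
add D20 (timestamp 38) → {D20:38, P18:78}
add B2 (timestamp 61) → {D20:38, B2:61, P18:78}
add D7 (timestamp 96) → {D20:38, B2:61, P18:78, D7:96}
fire next event → D20; now {B2:61, P18:78, D7:96}
add T13 (timestamp 53) → {T13:53, B2:61, P18:78, D7:96}
update B2 to timestamp 88 → {T13:53, P18:78, B2:88, D7:96}
fire next event → T13; now {P18:78, B2:88, D7:96}
update B2 to timestamp 66 → {B2:66, P18:78, D7:96}
update B2 to timestamp 92 → {P18:78, B2:92, D7:96}
fire next event → P18; now {B2:92, D7:96}
update B2 to timestamp 33 → {B2:33, D7:96}
fire next event → B2; now {D7:96}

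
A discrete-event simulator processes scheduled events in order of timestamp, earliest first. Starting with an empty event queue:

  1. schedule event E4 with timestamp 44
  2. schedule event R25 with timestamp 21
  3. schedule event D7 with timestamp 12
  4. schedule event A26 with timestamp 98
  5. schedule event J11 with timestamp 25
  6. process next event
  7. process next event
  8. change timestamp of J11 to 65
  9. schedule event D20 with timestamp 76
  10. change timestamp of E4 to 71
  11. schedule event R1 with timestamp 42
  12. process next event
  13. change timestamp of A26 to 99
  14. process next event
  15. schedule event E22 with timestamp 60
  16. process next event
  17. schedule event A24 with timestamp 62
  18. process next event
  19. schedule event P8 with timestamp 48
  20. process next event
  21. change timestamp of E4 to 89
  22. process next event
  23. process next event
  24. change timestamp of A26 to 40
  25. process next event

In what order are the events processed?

add E4 (timestamp 44) → {E4:44}
add R25 (timestamp 21) → {R25:21, E4:44}
add D7 (timestamp 12) → {D7:12, R25:21, E4:44}
add A26 (timestamp 98) → {D7:12, R25:21, E4:44, A26:98}
add J11 (timestamp 25) → {D7:12, R25:21, J11:25, E4:44, A26:98}
process next event → D7; now {R25:21, J11:25, E4:44, A26:98}
process next event → R25; now {J11:25, E4:44, A26:98}
update J11 to timestamp 65 → {E4:44, J11:65, A26:98}
add D20 (timestamp 76) → {E4:44, J11:65, D20:76, A26:98}
update E4 to timestamp 71 → {J11:65, E4:71, D20:76, A26:98}
add R1 (timestamp 42) → {R1:42, J11:65, E4:71, D20:76, A26:98}
process next event → R1; now {J11:65, E4:71, D20:76, A26:98}
update A26 to timestamp 99 → {J11:65, E4:71, D20:76, A26:99}
process next event → J11; now {E4:71, D20:76, A26:99}
add E22 (timestamp 60) → {E22:60, E4:71, D20:76, A26:99}
process next event → E22; now {E4:71, D20:76, A26:99}
add A24 (timestamp 62) → {A24:62, E4:71, D20:76, A26:99}
process next event → A24; now {E4:71, D20:76, A26:99}
add P8 (timestamp 48) → {P8:48, E4:71, D20:76, A26:99}
process next event → P8; now {E4:71, D20:76, A26:99}
update E4 to timestamp 89 → {D20:76, E4:89, A26:99}
process next event → D20; now {E4:89, A26:99}
process next event → E4; now {A26:99}
update A26 to timestamp 40 → {A26:40}
process next event → A26; now {}

[D7, R25, R1, J11, E22, A24, P8, D20, E4, A26]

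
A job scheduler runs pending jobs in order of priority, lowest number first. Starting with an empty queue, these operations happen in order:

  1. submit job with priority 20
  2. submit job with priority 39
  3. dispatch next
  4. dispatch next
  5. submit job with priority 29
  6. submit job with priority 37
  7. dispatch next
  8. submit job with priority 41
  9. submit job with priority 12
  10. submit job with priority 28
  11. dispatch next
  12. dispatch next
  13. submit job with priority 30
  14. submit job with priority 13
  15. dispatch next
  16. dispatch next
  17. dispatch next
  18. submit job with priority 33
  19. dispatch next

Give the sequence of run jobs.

insert 20 → {20}
insert 39 → {20, 39}
dispatch next → 20; now {39}
dispatch next → 39; now {}
insert 29 → {29}
insert 37 → {29, 37}
dispatch next → 29; now {37}
insert 41 → {37, 41}
insert 12 → {12, 37, 41}
insert 28 → {12, 28, 37, 41}
dispatch next → 12; now {28, 37, 41}
dispatch next → 28; now {37, 41}
insert 30 → {30, 37, 41}
insert 13 → {13, 30, 37, 41}
dispatch next → 13; now {30, 37, 41}
dispatch next → 30; now {37, 41}
dispatch next → 37; now {41}
insert 33 → {33, 41}
dispatch next → 33; now {41}

20, 39, 29, 12, 28, 13, 30, 37, 33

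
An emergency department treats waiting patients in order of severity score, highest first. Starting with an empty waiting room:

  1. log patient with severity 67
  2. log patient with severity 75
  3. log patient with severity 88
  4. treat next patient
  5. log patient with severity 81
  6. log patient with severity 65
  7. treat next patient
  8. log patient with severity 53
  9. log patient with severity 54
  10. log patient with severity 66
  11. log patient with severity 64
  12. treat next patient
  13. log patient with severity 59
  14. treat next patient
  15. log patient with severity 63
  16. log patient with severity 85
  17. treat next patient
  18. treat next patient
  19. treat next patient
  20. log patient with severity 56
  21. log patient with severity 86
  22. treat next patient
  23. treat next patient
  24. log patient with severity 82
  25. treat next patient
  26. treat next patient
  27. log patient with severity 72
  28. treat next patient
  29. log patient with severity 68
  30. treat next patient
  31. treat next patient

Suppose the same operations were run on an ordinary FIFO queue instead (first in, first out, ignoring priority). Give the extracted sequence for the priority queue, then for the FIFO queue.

priority queue: [88, 81, 75, 67, 85, 66, 65, 86, 64, 82, 63, 72, 68, 59]; FIFO queue: 67 → 75 → 88 → 81 → 65 → 53 → 54 → 66 → 64 → 59 → 63 → 85 → 56 → 86

insert 67 → {67}
insert 75 → {75, 67}
insert 88 → {88, 75, 67}
treat next patient → 88; now {75, 67}
insert 81 → {81, 75, 67}
insert 65 → {81, 75, 67, 65}
treat next patient → 81; now {75, 67, 65}
insert 53 → {75, 67, 65, 53}
insert 54 → {75, 67, 65, 54, 53}
insert 66 → {75, 67, 66, 65, 54, 53}
insert 64 → {75, 67, 66, 65, 64, 54, 53}
treat next patient → 75; now {67, 66, 65, 64, 54, 53}
insert 59 → {67, 66, 65, 64, 59, 54, 53}
treat next patient → 67; now {66, 65, 64, 59, 54, 53}
insert 63 → {66, 65, 64, 63, 59, 54, 53}
insert 85 → {85, 66, 65, 64, 63, 59, 54, 53}
treat next patient → 85; now {66, 65, 64, 63, 59, 54, 53}
treat next patient → 66; now {65, 64, 63, 59, 54, 53}
treat next patient → 65; now {64, 63, 59, 54, 53}
insert 56 → {64, 63, 59, 56, 54, 53}
insert 86 → {86, 64, 63, 59, 56, 54, 53}
treat next patient → 86; now {64, 63, 59, 56, 54, 53}
treat next patient → 64; now {63, 59, 56, 54, 53}
insert 82 → {82, 63, 59, 56, 54, 53}
treat next patient → 82; now {63, 59, 56, 54, 53}
treat next patient → 63; now {59, 56, 54, 53}
insert 72 → {72, 59, 56, 54, 53}
treat next patient → 72; now {59, 56, 54, 53}
insert 68 → {68, 59, 56, 54, 53}
treat next patient → 68; now {59, 56, 54, 53}
treat next patient → 59; now {56, 54, 53}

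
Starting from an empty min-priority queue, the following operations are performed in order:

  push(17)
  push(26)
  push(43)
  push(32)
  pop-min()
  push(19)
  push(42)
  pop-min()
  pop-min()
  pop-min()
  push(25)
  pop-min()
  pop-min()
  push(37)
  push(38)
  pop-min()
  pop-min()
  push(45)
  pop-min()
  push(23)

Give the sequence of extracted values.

17 → 19 → 26 → 32 → 25 → 42 → 37 → 38 → 43

insert 17 → {17}
insert 26 → {17, 26}
insert 43 → {17, 26, 43}
insert 32 → {17, 26, 32, 43}
pop-min → 17; now {26, 32, 43}
insert 19 → {19, 26, 32, 43}
insert 42 → {19, 26, 32, 42, 43}
pop-min → 19; now {26, 32, 42, 43}
pop-min → 26; now {32, 42, 43}
pop-min → 32; now {42, 43}
insert 25 → {25, 42, 43}
pop-min → 25; now {42, 43}
pop-min → 42; now {43}
insert 37 → {37, 43}
insert 38 → {37, 38, 43}
pop-min → 37; now {38, 43}
pop-min → 38; now {43}
insert 45 → {43, 45}
pop-min → 43; now {45}
insert 23 → {23, 45}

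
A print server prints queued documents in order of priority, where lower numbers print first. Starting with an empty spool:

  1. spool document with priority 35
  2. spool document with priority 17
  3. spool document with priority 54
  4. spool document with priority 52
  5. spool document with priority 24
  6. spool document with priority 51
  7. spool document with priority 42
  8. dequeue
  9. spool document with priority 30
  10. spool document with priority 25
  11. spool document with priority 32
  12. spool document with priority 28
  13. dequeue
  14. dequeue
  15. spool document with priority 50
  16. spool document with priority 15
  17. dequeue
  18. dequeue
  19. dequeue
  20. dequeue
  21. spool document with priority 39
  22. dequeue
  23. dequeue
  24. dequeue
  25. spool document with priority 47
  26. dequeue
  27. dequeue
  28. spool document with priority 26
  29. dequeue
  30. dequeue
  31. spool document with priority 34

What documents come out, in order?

17, 24, 25, 15, 28, 30, 32, 35, 39, 42, 47, 50, 26, 51

insert 35 → {35}
insert 17 → {17, 35}
insert 54 → {17, 35, 54}
insert 52 → {17, 35, 52, 54}
insert 24 → {17, 24, 35, 52, 54}
insert 51 → {17, 24, 35, 51, 52, 54}
insert 42 → {17, 24, 35, 42, 51, 52, 54}
dequeue → 17; now {24, 35, 42, 51, 52, 54}
insert 30 → {24, 30, 35, 42, 51, 52, 54}
insert 25 → {24, 25, 30, 35, 42, 51, 52, 54}
insert 32 → {24, 25, 30, 32, 35, 42, 51, 52, 54}
insert 28 → {24, 25, 28, 30, 32, 35, 42, 51, 52, 54}
dequeue → 24; now {25, 28, 30, 32, 35, 42, 51, 52, 54}
dequeue → 25; now {28, 30, 32, 35, 42, 51, 52, 54}
insert 50 → {28, 30, 32, 35, 42, 50, 51, 52, 54}
insert 15 → {15, 28, 30, 32, 35, 42, 50, 51, 52, 54}
dequeue → 15; now {28, 30, 32, 35, 42, 50, 51, 52, 54}
dequeue → 28; now {30, 32, 35, 42, 50, 51, 52, 54}
dequeue → 30; now {32, 35, 42, 50, 51, 52, 54}
dequeue → 32; now {35, 42, 50, 51, 52, 54}
insert 39 → {35, 39, 42, 50, 51, 52, 54}
dequeue → 35; now {39, 42, 50, 51, 52, 54}
dequeue → 39; now {42, 50, 51, 52, 54}
dequeue → 42; now {50, 51, 52, 54}
insert 47 → {47, 50, 51, 52, 54}
dequeue → 47; now {50, 51, 52, 54}
dequeue → 50; now {51, 52, 54}
insert 26 → {26, 51, 52, 54}
dequeue → 26; now {51, 52, 54}
dequeue → 51; now {52, 54}
insert 34 → {34, 52, 54}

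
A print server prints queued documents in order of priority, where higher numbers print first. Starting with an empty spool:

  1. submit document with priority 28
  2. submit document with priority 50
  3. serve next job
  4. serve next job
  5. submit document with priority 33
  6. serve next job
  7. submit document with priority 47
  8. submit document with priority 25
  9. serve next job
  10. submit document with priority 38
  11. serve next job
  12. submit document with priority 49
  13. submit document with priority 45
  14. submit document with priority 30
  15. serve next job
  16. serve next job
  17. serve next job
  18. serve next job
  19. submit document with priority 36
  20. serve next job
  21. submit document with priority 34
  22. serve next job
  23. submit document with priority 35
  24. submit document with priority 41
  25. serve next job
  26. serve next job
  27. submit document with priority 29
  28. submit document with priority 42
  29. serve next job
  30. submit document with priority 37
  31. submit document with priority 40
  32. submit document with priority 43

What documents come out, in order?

50 → 28 → 33 → 47 → 38 → 49 → 45 → 30 → 25 → 36 → 34 → 41 → 35 → 42

insert 28 → {28}
insert 50 → {50, 28}
serve next job → 50; now {28}
serve next job → 28; now {}
insert 33 → {33}
serve next job → 33; now {}
insert 47 → {47}
insert 25 → {47, 25}
serve next job → 47; now {25}
insert 38 → {38, 25}
serve next job → 38; now {25}
insert 49 → {49, 25}
insert 45 → {49, 45, 25}
insert 30 → {49, 45, 30, 25}
serve next job → 49; now {45, 30, 25}
serve next job → 45; now {30, 25}
serve next job → 30; now {25}
serve next job → 25; now {}
insert 36 → {36}
serve next job → 36; now {}
insert 34 → {34}
serve next job → 34; now {}
insert 35 → {35}
insert 41 → {41, 35}
serve next job → 41; now {35}
serve next job → 35; now {}
insert 29 → {29}
insert 42 → {42, 29}
serve next job → 42; now {29}
insert 37 → {37, 29}
insert 40 → {40, 37, 29}
insert 43 → {43, 40, 37, 29}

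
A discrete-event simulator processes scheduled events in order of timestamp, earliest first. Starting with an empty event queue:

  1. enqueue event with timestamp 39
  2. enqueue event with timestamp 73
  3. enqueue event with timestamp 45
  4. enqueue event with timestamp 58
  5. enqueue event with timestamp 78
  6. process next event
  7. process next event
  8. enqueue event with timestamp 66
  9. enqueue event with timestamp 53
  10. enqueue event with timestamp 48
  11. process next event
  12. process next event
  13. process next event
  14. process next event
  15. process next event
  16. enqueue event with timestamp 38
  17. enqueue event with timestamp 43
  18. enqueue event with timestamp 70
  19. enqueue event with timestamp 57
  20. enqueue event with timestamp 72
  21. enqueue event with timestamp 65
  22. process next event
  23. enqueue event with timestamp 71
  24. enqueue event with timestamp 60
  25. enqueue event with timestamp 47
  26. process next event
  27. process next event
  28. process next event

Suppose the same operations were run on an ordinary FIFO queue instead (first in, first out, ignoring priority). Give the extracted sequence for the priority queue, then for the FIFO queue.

priority queue: 39 → 45 → 48 → 53 → 58 → 66 → 73 → 38 → 43 → 47 → 57; FIFO queue: 39, 73, 45, 58, 78, 66, 53, 48, 38, 43, 70

insert 39 → {39}
insert 73 → {39, 73}
insert 45 → {39, 45, 73}
insert 58 → {39, 45, 58, 73}
insert 78 → {39, 45, 58, 73, 78}
process next event → 39; now {45, 58, 73, 78}
process next event → 45; now {58, 73, 78}
insert 66 → {58, 66, 73, 78}
insert 53 → {53, 58, 66, 73, 78}
insert 48 → {48, 53, 58, 66, 73, 78}
process next event → 48; now {53, 58, 66, 73, 78}
process next event → 53; now {58, 66, 73, 78}
process next event → 58; now {66, 73, 78}
process next event → 66; now {73, 78}
process next event → 73; now {78}
insert 38 → {38, 78}
insert 43 → {38, 43, 78}
insert 70 → {38, 43, 70, 78}
insert 57 → {38, 43, 57, 70, 78}
insert 72 → {38, 43, 57, 70, 72, 78}
insert 65 → {38, 43, 57, 65, 70, 72, 78}
process next event → 38; now {43, 57, 65, 70, 72, 78}
insert 71 → {43, 57, 65, 70, 71, 72, 78}
insert 60 → {43, 57, 60, 65, 70, 71, 72, 78}
insert 47 → {43, 47, 57, 60, 65, 70, 71, 72, 78}
process next event → 43; now {47, 57, 60, 65, 70, 71, 72, 78}
process next event → 47; now {57, 60, 65, 70, 71, 72, 78}
process next event → 57; now {60, 65, 70, 71, 72, 78}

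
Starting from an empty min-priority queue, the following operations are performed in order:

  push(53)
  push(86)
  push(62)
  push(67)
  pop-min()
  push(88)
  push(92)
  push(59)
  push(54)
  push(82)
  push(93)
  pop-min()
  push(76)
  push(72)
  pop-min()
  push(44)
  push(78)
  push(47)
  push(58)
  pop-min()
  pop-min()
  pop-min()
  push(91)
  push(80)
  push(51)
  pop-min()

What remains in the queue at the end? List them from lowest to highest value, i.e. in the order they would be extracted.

insert 53 → {53}
insert 86 → {53, 86}
insert 62 → {53, 62, 86}
insert 67 → {53, 62, 67, 86}
pop-min → 53; now {62, 67, 86}
insert 88 → {62, 67, 86, 88}
insert 92 → {62, 67, 86, 88, 92}
insert 59 → {59, 62, 67, 86, 88, 92}
insert 54 → {54, 59, 62, 67, 86, 88, 92}
insert 82 → {54, 59, 62, 67, 82, 86, 88, 92}
insert 93 → {54, 59, 62, 67, 82, 86, 88, 92, 93}
pop-min → 54; now {59, 62, 67, 82, 86, 88, 92, 93}
insert 76 → {59, 62, 67, 76, 82, 86, 88, 92, 93}
insert 72 → {59, 62, 67, 72, 76, 82, 86, 88, 92, 93}
pop-min → 59; now {62, 67, 72, 76, 82, 86, 88, 92, 93}
insert 44 → {44, 62, 67, 72, 76, 82, 86, 88, 92, 93}
insert 78 → {44, 62, 67, 72, 76, 78, 82, 86, 88, 92, 93}
insert 47 → {44, 47, 62, 67, 72, 76, 78, 82, 86, 88, 92, 93}
insert 58 → {44, 47, 58, 62, 67, 72, 76, 78, 82, 86, 88, 92, 93}
pop-min → 44; now {47, 58, 62, 67, 72, 76, 78, 82, 86, 88, 92, 93}
pop-min → 47; now {58, 62, 67, 72, 76, 78, 82, 86, 88, 92, 93}
pop-min → 58; now {62, 67, 72, 76, 78, 82, 86, 88, 92, 93}
insert 91 → {62, 67, 72, 76, 78, 82, 86, 88, 91, 92, 93}
insert 80 → {62, 67, 72, 76, 78, 80, 82, 86, 88, 91, 92, 93}
insert 51 → {51, 62, 67, 72, 76, 78, 80, 82, 86, 88, 91, 92, 93}
pop-min → 51; now {62, 67, 72, 76, 78, 80, 82, 86, 88, 91, 92, 93}

62, 67, 72, 76, 78, 80, 82, 86, 88, 91, 92, 93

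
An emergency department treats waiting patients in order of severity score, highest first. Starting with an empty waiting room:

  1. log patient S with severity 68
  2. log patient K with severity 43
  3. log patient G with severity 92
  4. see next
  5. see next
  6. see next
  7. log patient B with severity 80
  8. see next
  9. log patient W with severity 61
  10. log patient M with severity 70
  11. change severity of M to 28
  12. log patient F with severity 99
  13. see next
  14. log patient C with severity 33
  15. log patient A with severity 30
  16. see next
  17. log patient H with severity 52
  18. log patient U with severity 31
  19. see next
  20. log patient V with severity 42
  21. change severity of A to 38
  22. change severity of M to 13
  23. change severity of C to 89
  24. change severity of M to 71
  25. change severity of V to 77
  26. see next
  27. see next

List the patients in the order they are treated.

add S (severity 68) → {S:68}
add K (severity 43) → {S:68, K:43}
add G (severity 92) → {G:92, S:68, K:43}
see next → G; now {S:68, K:43}
see next → S; now {K:43}
see next → K; now {}
add B (severity 80) → {B:80}
see next → B; now {}
add W (severity 61) → {W:61}
add M (severity 70) → {M:70, W:61}
update M to severity 28 → {W:61, M:28}
add F (severity 99) → {F:99, W:61, M:28}
see next → F; now {W:61, M:28}
add C (severity 33) → {W:61, C:33, M:28}
add A (severity 30) → {W:61, C:33, A:30, M:28}
see next → W; now {C:33, A:30, M:28}
add H (severity 52) → {H:52, C:33, A:30, M:28}
add U (severity 31) → {H:52, C:33, U:31, A:30, M:28}
see next → H; now {C:33, U:31, A:30, M:28}
add V (severity 42) → {V:42, C:33, U:31, A:30, M:28}
update A to severity 38 → {V:42, A:38, C:33, U:31, M:28}
update M to severity 13 → {V:42, A:38, C:33, U:31, M:13}
update C to severity 89 → {C:89, V:42, A:38, U:31, M:13}
update M to severity 71 → {C:89, M:71, V:42, A:38, U:31}
update V to severity 77 → {C:89, V:77, M:71, A:38, U:31}
see next → C; now {V:77, M:71, A:38, U:31}
see next → V; now {M:71, A:38, U:31}

G, S, K, B, F, W, H, C, V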